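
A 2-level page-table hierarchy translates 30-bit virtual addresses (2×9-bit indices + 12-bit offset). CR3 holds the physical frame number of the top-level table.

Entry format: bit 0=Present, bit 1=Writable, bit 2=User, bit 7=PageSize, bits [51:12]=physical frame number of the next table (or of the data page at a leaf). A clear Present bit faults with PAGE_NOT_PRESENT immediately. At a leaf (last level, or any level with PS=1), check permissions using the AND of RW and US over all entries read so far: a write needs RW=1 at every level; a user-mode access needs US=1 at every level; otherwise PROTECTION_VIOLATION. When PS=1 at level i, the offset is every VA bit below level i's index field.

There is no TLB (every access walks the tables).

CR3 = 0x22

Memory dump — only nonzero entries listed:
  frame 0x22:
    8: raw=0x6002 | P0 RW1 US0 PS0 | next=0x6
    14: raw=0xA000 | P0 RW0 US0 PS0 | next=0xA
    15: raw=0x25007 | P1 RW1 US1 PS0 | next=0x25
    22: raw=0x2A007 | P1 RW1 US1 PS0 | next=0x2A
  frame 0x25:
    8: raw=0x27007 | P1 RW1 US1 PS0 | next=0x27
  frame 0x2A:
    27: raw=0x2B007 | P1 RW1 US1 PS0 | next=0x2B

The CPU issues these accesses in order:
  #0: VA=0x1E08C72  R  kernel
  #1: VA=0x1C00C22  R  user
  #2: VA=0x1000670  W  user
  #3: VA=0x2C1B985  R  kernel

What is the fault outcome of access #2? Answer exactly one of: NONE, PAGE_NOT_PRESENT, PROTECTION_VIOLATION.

Trace:
#0 VA=0x1E08C72 (r,kernel):
  L0 @0x22[15] → 0x25007  P=1,RW=1,US=1,PS=0
  L1 @0x25[8] → 0x27007  P=1,RW=1,US=1,PS=0
  ✓ 0x27C72  — 2 lookups
#1 VA=0x1C00C22 (r,user):
  L0 @0x22[14] → 0xA000  P=0,RW=0,US=0,PS=0
  ✗ PAGE_NOT_PRESENT  [1 reads]
#2 VA=0x1000670 (w,user):
  L0 @0x22[8] → 0x6002  P=0,RW=1,US=0,PS=0
  ✗ PAGE_NOT_PRESENT  [1 reads]
#3 VA=0x2C1B985 (r,kernel):
  L0 @0x22[22] → 0x2A007  P=1,RW=1,US=1,PS=0
  L1 @0x2A[27] → 0x2B007  P=1,RW=1,US=1,PS=0
  ✓ 0x2B985  — 2 lookups

Access #2 fault: PAGE_NOT_PRESENT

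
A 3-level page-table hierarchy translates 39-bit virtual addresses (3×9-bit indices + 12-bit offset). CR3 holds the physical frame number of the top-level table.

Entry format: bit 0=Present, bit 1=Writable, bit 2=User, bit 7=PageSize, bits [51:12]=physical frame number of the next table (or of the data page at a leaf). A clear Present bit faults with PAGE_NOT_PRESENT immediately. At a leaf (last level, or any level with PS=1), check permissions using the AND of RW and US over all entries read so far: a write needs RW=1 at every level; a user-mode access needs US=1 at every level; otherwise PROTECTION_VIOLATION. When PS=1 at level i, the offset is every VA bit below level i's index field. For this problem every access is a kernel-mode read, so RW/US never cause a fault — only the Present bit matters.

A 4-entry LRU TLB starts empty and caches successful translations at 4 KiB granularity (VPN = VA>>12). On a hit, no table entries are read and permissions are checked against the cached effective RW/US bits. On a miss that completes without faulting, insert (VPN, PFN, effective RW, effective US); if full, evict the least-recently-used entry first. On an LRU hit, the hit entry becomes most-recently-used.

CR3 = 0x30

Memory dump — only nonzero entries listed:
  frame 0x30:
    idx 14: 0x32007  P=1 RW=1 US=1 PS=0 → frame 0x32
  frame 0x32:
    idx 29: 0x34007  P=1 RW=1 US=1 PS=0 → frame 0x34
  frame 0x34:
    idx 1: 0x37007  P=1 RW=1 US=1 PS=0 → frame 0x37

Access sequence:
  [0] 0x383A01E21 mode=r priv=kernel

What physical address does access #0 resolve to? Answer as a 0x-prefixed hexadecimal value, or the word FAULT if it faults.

Per-access translation:
#0 VA=0x383A01E21 (r,kernel):
  L0: frame=0x30 idx=14 entry=0x32007 [P=1 RW=1 US=1 PS=0]
  L1: frame=0x32 idx=29 entry=0x34007 [P=1 RW=1 US=1 PS=0]
  L2: frame=0x34 idx=1 entry=0x37007 [P=1 RW=1 US=1 PS=0]
  → PA=0x37E21  (3 entries read)

Access #0 PA: 0x37E21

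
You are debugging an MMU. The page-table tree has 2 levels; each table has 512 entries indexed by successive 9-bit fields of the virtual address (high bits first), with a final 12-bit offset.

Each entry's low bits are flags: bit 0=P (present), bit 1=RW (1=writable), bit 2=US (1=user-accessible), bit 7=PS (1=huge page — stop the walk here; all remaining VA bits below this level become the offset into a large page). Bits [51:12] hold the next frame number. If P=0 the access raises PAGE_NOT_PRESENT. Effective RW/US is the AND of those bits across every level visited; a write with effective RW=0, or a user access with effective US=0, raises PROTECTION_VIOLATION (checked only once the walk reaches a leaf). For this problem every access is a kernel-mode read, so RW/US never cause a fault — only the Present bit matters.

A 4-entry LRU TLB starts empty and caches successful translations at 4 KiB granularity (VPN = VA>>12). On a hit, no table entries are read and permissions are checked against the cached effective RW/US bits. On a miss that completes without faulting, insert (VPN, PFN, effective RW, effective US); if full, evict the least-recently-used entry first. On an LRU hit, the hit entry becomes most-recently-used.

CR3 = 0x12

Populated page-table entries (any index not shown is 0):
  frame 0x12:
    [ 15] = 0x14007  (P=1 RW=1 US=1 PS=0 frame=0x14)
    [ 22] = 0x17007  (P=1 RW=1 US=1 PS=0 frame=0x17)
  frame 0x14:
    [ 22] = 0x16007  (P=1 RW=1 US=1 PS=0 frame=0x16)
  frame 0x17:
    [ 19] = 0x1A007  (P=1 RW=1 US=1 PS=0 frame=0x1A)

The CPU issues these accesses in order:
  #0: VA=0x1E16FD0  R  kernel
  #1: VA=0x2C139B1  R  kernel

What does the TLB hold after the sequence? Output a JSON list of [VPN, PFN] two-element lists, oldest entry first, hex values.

Per-access translation:
#0 VA=0x1E16FD0 (r,kernel):
  L0: frame=0x12 idx=15 entry=0x14007 [P=1 RW=1 US=1 PS=0]
  L1: frame=0x14 idx=22 entry=0x16007 [P=1 RW=1 US=1 PS=0]
  → PA=0x16FD0  (2 entries read)
#1 VA=0x2C139B1 (r,kernel):
  L0: frame=0x12 idx=22 entry=0x17007 [P=1 RW=1 US=1 PS=0]
  L1: frame=0x17 idx=19 entry=0x1A007 [P=1 RW=1 US=1 PS=0]
  → PA=0x1A9B1  (2 entries read)

TLB: [["0x1E16", "0x16"], ["0x2C13", "0x1A"]]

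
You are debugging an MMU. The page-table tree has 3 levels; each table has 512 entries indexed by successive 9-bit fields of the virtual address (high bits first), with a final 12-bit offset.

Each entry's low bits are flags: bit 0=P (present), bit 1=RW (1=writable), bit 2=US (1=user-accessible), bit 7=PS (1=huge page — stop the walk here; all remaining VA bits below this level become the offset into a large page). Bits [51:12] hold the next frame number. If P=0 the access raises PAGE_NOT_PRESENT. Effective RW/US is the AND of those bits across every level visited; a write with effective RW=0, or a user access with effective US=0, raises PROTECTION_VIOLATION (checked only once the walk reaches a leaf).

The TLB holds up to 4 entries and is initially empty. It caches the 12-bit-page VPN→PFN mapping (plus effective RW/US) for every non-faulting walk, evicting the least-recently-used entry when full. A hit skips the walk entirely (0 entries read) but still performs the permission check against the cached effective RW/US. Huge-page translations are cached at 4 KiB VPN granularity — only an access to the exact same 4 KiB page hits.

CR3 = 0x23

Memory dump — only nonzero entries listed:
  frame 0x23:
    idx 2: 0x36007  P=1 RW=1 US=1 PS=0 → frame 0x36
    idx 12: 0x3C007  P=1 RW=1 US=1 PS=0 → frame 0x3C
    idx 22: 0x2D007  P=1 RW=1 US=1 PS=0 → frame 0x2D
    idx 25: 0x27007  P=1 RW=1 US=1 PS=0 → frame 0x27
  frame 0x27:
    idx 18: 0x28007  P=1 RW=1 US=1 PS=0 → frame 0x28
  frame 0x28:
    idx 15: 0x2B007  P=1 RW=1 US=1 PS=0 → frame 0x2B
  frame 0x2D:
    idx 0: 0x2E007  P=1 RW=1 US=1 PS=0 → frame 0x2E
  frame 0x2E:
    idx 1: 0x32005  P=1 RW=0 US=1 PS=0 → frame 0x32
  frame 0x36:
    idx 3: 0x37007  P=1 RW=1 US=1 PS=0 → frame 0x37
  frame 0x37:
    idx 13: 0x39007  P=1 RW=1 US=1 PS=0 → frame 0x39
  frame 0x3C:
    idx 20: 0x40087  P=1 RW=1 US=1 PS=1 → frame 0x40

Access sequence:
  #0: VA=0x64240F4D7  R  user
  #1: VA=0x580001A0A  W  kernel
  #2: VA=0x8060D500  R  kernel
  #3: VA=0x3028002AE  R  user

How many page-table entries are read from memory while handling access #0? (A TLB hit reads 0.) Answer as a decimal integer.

Trace:
#0 VA=0x64240F4D7 (r,user):
  lvl0: tbl 0x23, slot 25 ⇒ 0x27007 (P1/RW1/US1/PS0)
  lvl1: tbl 0x27, slot 18 ⇒ 0x28007 (P1/RW1/US1/PS0)
  lvl2: tbl 0x28, slot 15 ⇒ 0x2B007 (P1/RW1/US1/PS0)
  ✓ 0x2B4D7  — 3 lookups
#1 VA=0x580001A0A (w,kernel):
  lvl0: tbl 0x23, slot 22 ⇒ 0x2D007 (P1/RW1/US1/PS0)
  lvl1: tbl 0x2D, slot 0 ⇒ 0x2E007 (P1/RW1/US1/PS0)
  lvl2: tbl 0x2E, slot 1 ⇒ 0x32005 (P1/RW0/US1/PS0)
  ⇒ fault: PROTECTION_VIOLATION  — 3 lookups
#2 VA=0x8060D500 (r,kernel):
  lvl0: tbl 0x23, slot 2 ⇒ 0x36007 (P1/RW1/US1/PS0)
  lvl1: tbl 0x36, slot 3 ⇒ 0x37007 (P1/RW1/US1/PS0)
  lvl2: tbl 0x37, slot 13 ⇒ 0x39007 (P1/RW1/US1/PS0)
  ✓ 0x39500  — 3 lookups
#3 VA=0x3028002AE (r,user):
  lvl0: tbl 0x23, slot 12 ⇒ 0x3C007 (P1/RW1/US1/PS0)
  lvl1: tbl 0x3C, slot 20 ⇒ 0x40087 (P1/RW1/US1/PS1)
  ✓ 0x402AE (huge @L1)  — 2 lookups

Entries read for #0: 3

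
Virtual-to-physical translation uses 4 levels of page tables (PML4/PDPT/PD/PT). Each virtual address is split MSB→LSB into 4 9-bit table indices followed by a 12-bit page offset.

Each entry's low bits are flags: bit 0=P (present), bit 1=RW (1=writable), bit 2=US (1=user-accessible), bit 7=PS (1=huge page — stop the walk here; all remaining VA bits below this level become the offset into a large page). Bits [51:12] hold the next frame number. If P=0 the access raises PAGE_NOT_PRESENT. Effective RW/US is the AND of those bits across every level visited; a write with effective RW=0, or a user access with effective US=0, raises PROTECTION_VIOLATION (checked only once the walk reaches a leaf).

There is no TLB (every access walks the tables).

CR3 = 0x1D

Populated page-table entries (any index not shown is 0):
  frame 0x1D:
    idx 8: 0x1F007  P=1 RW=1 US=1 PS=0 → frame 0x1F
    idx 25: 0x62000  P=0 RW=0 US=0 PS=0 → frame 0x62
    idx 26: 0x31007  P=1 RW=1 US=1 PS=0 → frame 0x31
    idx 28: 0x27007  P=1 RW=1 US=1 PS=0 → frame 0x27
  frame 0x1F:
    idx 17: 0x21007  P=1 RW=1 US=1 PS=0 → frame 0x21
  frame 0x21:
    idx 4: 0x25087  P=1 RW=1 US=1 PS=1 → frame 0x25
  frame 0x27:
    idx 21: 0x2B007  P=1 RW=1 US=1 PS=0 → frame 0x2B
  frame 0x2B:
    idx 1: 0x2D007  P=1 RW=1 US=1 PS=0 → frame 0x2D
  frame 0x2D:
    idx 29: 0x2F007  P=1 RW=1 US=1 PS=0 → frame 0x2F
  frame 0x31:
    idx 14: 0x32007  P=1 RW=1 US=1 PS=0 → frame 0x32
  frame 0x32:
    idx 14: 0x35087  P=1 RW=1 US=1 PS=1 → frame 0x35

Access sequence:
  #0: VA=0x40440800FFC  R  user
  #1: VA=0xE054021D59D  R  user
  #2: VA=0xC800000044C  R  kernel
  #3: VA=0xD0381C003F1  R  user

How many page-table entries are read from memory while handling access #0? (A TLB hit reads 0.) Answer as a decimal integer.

Walk each access:
#0 VA=0x40440800FFC (r,user):
  L0 @0x1D[8] → 0x1F007  P=1,RW=1,US=1,PS=0
  L1 @0x1F[17] → 0x21007  P=1,RW=1,US=1,PS=0
  L2 @0x21[4] → 0x25087  P=1,RW=1,US=1,PS=1
  → PA=0x25FFC (huge @L2)  (3 entries read)
#1 VA=0xE054021D59D (r,user):
  L0 @0x1D[28] → 0x27007  P=1,RW=1,US=1,PS=0
  L1 @0x27[21] → 0x2B007  P=1,RW=1,US=1,PS=0
  L2 @0x2B[1] → 0x2D007  P=1,RW=1,US=1,PS=0
  L3 @0x2D[29] → 0x2F007  P=1,RW=1,US=1,PS=0
  → PA=0x2F59D  (4 entries read)
#2 VA=0xC800000044C (r,kernel):
  L0 @0x1D[25] → 0x62000  P=0,RW=0,US=0,PS=0
  → PAGE_NOT_PRESENT  (1 entries read)
#3 VA=0xD0381C003F1 (r,user):
  L0 @0x1D[26] → 0x31007  P=1,RW=1,US=1,PS=0
  L1 @0x31[14] → 0x32007  P=1,RW=1,US=1,PS=0
  L2 @0x32[14] → 0x35087  P=1,RW=1,US=1,PS=1
  → PA=0x353F1 (huge @L2)  (3 entries read)

Entries read for #0: 3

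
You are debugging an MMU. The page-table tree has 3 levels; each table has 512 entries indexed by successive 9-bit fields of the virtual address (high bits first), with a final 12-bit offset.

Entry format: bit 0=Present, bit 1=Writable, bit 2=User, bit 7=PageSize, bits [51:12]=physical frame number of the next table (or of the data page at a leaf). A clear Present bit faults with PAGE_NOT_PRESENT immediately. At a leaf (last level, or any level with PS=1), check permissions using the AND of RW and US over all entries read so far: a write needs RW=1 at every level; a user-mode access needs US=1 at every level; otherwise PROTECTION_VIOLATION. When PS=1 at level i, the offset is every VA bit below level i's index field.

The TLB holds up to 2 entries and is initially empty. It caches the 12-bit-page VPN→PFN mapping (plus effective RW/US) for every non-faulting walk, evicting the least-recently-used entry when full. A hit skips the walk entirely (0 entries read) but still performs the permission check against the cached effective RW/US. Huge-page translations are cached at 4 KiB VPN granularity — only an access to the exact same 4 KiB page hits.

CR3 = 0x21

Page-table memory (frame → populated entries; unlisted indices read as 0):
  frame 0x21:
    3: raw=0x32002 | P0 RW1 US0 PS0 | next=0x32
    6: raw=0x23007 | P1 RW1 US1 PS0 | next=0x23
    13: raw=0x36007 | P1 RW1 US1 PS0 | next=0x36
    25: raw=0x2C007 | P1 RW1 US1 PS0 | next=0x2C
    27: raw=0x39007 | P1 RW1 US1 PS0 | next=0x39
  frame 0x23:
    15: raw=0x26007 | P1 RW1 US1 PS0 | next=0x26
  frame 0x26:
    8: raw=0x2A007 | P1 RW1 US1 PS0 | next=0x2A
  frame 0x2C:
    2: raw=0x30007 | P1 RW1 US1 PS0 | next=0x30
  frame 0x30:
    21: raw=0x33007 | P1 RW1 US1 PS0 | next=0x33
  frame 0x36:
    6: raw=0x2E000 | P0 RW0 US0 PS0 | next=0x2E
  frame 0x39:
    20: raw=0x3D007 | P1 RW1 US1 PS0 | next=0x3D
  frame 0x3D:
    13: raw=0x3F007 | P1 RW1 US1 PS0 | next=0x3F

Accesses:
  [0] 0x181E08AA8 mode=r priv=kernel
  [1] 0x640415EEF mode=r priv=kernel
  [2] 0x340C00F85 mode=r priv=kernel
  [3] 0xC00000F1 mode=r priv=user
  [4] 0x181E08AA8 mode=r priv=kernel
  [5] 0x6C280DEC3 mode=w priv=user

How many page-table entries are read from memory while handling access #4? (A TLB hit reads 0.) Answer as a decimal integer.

Per-access translation:
#0 VA=0x181E08AA8 (r,kernel):
  [0] read 0x21 idx=6: raw=0x23007 flags P=1 W=1 U=1 S=0
  [1] read 0x23 idx=15: raw=0x26007 flags P=1 W=1 U=1 S=0
  [2] read 0x26 idx=8: raw=0x2A007 flags P=1 W=1 U=1 S=0
  ⇒ phys 0x2AAA8  [3 reads]
#1 VA=0x640415EEF (r,kernel):
  [0] read 0x21 idx=25: raw=0x2C007 flags P=1 W=1 U=1 S=0
  [1] read 0x2C idx=2: raw=0x30007 flags P=1 W=1 U=1 S=0
  [2] read 0x30 idx=21: raw=0x33007 flags P=1 W=1 U=1 S=0
  ⇒ phys 0x33EEF  [3 reads]
#2 VA=0x340C00F85 (r,kernel):
  [0] read 0x21 idx=13: raw=0x36007 flags P=1 W=1 U=1 S=0
  [1] read 0x36 idx=6: raw=0x2E000 flags P=0 W=0 U=0 S=0
  ✗ PAGE_NOT_PRESENT  [2 reads]
#3 VA=0xC00000F1 (r,user):
  [0] read 0x21 idx=3: raw=0x32002 flags P=0 W=1 U=0 S=0
  ✗ PAGE_NOT_PRESENT  [1 reads]
#4 VA=0x181E08AA8 (r,kernel):
  TLB hit vpn=0x181E08 → PA=0x2AAA8
#5 VA=0x6C280DEC3 (w,user):
  [0] read 0x21 idx=27: raw=0x39007 flags P=1 W=1 U=1 S=0
  [1] read 0x39 idx=20: raw=0x3D007 flags P=1 W=1 U=1 S=0
  [2] read 0x3D idx=13: raw=0x3F007 flags P=1 W=1 U=1 S=0
  ⇒ phys 0x3FEC3  [3 reads]

Entries read for #4: 0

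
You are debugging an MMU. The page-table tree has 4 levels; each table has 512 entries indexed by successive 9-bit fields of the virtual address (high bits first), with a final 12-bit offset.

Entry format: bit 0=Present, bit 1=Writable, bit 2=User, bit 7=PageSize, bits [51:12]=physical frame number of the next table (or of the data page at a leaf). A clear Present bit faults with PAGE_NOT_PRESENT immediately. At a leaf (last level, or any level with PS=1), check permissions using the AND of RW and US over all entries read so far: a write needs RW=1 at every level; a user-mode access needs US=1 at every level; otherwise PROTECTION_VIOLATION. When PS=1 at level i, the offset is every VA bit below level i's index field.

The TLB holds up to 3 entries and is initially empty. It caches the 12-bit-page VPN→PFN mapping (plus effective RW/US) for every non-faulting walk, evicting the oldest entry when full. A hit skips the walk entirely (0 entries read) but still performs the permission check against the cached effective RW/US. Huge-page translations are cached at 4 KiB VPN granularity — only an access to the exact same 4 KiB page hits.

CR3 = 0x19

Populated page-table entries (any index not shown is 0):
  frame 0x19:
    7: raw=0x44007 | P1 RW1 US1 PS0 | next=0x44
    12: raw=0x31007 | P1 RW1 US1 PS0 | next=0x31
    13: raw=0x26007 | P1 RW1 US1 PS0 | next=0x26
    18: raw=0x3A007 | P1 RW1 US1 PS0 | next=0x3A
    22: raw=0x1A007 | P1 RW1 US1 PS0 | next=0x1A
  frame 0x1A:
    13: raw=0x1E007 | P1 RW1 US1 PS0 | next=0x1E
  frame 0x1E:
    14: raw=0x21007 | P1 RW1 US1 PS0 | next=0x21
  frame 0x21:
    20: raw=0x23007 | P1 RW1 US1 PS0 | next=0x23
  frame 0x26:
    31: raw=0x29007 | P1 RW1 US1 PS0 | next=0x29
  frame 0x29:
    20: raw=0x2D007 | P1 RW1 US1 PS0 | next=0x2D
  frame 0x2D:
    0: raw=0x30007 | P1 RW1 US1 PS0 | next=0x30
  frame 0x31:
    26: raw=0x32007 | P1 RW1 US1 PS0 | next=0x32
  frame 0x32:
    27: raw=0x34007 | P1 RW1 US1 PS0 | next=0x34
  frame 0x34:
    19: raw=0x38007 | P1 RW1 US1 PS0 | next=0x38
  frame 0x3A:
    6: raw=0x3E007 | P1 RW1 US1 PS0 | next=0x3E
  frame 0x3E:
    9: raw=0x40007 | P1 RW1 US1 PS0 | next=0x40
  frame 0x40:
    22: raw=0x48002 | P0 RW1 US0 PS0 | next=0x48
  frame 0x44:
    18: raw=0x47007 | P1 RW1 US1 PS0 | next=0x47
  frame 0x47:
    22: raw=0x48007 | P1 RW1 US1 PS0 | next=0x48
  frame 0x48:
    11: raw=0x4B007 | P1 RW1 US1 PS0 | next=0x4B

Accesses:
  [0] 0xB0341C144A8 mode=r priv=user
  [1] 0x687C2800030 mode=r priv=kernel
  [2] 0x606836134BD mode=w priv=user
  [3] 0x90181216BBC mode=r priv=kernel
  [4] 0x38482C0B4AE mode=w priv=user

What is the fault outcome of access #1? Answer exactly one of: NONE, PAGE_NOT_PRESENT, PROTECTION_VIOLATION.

Walk each access:
#0 VA=0xB0341C144A8 (r,user):
  [0] read 0x19 idx=22: raw=0x1A007 flags P=1 W=1 U=1 S=0
  [1] read 0x1A idx=13: raw=0x1E007 flags P=1 W=1 U=1 S=0
  [2] read 0x1E idx=14: raw=0x21007 flags P=1 W=1 U=1 S=0
  [3] read 0x21 idx=20: raw=0x23007 flags P=1 W=1 U=1 S=0
  → PA=0x234A8  (4 entries read)
#1 VA=0x687C2800030 (r,kernel):
  [0] read 0x19 idx=13: raw=0x26007 flags P=1 W=1 U=1 S=0
  [1] read 0x26 idx=31: raw=0x29007 flags P=1 W=1 U=1 S=0
  [2] read 0x29 idx=20: raw=0x2D007 flags P=1 W=1 U=1 S=0
  [3] read 0x2D idx=0: raw=0x30007 flags P=1 W=1 U=1 S=0
  → PA=0x30030  (4 entries read)
#2 VA=0x606836134BD (w,user):
  [0] read 0x19 idx=12: raw=0x31007 flags P=1 W=1 U=1 S=0
  [1] read 0x31 idx=26: raw=0x32007 flags P=1 W=1 U=1 S=0
  [2] read 0x32 idx=27: raw=0x34007 flags P=1 W=1 U=1 S=0
  [3] read 0x34 idx=19: raw=0x38007 flags P=1 W=1 U=1 S=0
  → PA=0x384BD  (4 entries read)
#3 VA=0x90181216BBC (r,kernel):
  [0] read 0x19 idx=18: raw=0x3A007 flags P=1 W=1 U=1 S=0
  [1] read 0x3A idx=6: raw=0x3E007 flags P=1 W=1 U=1 S=0
  [2] read 0x3E idx=9: raw=0x40007 flags P=1 W=1 U=1 S=0
  [3] read 0x40 idx=22: raw=0x48002 flags P=0 W=1 U=0 S=0
  ✗ PAGE_NOT_PRESENT  [4 reads]
#4 VA=0x38482C0B4AE (w,user):
  [0] read 0x19 idx=7: raw=0x44007 flags P=1 W=1 U=1 S=0
  [1] read 0x44 idx=18: raw=0x47007 flags P=1 W=1 U=1 S=0
  [2] read 0x47 idx=22: raw=0x48007 flags P=1 W=1 U=1 S=0
  [3] read 0x48 idx=11: raw=0x4B007 flags P=1 W=1 U=1 S=0
  → PA=0x4B4AE  (4 entries read)

Access #1 fault: NONE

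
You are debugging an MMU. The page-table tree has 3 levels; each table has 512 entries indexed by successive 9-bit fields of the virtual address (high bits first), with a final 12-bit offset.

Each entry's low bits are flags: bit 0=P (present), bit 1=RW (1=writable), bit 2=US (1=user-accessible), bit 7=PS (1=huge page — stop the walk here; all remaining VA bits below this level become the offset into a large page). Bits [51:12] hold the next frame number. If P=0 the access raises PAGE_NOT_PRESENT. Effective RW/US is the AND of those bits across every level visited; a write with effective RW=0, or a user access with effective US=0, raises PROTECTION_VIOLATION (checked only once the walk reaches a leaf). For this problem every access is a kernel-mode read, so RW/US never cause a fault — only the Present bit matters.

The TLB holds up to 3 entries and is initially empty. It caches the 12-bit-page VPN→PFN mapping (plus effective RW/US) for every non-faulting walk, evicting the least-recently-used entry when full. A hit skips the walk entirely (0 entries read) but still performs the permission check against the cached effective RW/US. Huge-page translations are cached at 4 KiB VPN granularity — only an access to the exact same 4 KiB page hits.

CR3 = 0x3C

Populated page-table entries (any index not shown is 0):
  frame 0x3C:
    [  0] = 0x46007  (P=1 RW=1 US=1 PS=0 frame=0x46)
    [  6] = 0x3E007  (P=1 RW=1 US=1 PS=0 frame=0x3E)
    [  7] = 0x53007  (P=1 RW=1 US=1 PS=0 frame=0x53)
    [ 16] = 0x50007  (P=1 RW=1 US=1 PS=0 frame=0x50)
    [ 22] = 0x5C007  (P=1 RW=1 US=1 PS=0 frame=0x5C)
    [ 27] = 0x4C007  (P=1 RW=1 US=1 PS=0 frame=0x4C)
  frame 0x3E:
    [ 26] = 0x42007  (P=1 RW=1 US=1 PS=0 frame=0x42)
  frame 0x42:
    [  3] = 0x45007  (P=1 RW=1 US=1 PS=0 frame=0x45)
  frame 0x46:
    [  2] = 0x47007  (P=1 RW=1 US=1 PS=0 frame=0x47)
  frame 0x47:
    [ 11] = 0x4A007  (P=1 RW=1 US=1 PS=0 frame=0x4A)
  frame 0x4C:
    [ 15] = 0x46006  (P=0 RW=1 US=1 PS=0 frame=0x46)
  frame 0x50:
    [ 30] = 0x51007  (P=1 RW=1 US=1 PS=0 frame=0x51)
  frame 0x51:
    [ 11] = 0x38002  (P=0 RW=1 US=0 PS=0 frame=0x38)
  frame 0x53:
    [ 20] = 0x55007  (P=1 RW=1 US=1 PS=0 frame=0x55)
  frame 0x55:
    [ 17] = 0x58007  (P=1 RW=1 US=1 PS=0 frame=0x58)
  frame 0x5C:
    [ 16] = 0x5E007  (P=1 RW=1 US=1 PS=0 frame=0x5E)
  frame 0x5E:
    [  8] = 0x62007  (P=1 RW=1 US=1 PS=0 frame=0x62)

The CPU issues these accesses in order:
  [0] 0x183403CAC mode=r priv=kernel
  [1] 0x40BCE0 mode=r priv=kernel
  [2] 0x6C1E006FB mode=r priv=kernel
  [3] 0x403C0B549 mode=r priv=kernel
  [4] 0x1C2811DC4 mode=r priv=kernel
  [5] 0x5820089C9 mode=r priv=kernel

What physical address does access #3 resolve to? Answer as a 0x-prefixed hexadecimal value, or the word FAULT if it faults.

Walk each access:
#0 VA=0x183403CAC (r,kernel):
  [0] read 0x3C idx=6: raw=0x3E007 flags P=1 W=1 U=1 S=0
  [1] read 0x3E idx=26: raw=0x42007 flags P=1 W=1 U=1 S=0
  [2] read 0x42 idx=3: raw=0x45007 flags P=1 W=1 U=1 S=0
  → PA=0x45CAC  (3 entries read)
#1 VA=0x40BCE0 (r,kernel):
  [0] read 0x3C idx=0: raw=0x46007 flags P=1 W=1 U=1 S=0
  [1] read 0x46 idx=2: raw=0x47007 flags P=1 W=1 U=1 S=0
  [2] read 0x47 idx=11: raw=0x4A007 flags P=1 W=1 U=1 S=0
  → PA=0x4ACE0  (3 entries read)
#2 VA=0x6C1E006FB (r,kernel):
  [0] read 0x3C idx=27: raw=0x4C007 flags P=1 W=1 U=1 S=0
  [1] read 0x4C idx=15: raw=0x46006 flags P=0 W=1 U=1 S=0
  → PAGE_NOT_PRESENT  (2 entries read)
#3 VA=0x403C0B549 (r,kernel):
  [0] read 0x3C idx=16: raw=0x50007 flags P=1 W=1 U=1 S=0
  [1] read 0x50 idx=30: raw=0x51007 flags P=1 W=1 U=1 S=0
  [2] read 0x51 idx=11: raw=0x38002 flags P=0 W=1 U=0 S=0
  → PAGE_NOT_PRESENT  (3 entries read)
#4 VA=0x1C2811DC4 (r,kernel):
  [0] read 0x3C idx=7: raw=0x53007 flags P=1 W=1 U=1 S=0
  [1] read 0x53 idx=20: raw=0x55007 flags P=1 W=1 U=1 S=0
  [2] read 0x55 idx=17: raw=0x58007 flags P=1 W=1 U=1 S=0
  → PA=0x58DC4  (3 entries read)
#5 VA=0x5820089C9 (r,kernel):
  [0] read 0x3C idx=22: raw=0x5C007 flags P=1 W=1 U=1 S=0
  [1] read 0x5C idx=16: raw=0x5E007 flags P=1 W=1 U=1 S=0
  [2] read 0x5E idx=8: raw=0x62007 flags P=1 W=1 U=1 S=0
  → PA=0x629C9  (3 entries read)

Access #3 PA: FAULT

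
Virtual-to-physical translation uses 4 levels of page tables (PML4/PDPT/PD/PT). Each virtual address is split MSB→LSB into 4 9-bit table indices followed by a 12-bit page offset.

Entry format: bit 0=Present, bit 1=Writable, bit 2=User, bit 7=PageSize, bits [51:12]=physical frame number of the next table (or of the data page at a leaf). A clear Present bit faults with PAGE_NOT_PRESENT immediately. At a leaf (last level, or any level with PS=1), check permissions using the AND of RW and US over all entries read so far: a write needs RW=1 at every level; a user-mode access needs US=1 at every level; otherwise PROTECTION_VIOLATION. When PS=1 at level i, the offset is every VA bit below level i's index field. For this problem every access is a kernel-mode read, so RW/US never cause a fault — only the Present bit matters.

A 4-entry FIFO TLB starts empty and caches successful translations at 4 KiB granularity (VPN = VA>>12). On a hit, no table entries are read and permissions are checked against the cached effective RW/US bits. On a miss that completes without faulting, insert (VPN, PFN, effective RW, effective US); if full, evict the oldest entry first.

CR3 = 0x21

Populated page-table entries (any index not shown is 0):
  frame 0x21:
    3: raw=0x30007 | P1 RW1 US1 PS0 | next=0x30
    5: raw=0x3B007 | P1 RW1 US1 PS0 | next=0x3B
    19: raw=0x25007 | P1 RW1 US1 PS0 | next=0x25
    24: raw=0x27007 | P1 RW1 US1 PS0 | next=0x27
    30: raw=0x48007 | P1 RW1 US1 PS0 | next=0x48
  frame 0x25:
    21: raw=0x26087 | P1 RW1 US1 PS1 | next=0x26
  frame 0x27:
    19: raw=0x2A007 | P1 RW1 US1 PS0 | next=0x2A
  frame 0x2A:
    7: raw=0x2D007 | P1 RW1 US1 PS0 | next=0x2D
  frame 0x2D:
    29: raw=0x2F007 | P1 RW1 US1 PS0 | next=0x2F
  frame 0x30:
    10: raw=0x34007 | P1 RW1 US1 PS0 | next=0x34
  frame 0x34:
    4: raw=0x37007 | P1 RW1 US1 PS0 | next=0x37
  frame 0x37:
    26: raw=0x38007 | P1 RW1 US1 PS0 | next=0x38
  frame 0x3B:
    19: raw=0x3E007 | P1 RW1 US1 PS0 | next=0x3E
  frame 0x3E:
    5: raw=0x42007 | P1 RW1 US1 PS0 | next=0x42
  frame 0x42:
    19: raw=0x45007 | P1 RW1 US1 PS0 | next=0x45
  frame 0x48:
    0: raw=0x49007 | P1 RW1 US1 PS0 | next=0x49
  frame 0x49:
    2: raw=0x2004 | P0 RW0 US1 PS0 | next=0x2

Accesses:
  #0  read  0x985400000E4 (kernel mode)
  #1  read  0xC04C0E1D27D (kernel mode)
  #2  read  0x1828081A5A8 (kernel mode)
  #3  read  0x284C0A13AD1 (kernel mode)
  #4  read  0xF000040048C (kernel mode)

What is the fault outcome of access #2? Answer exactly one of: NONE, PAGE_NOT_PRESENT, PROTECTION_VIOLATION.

Per-access translation:
#0 VA=0x985400000E4 (r,kernel):
  [0] read 0x21 idx=19: raw=0x25007 flags P=1 W=1 U=1 S=0
  [1] read 0x25 idx=21: raw=0x26087 flags P=1 W=1 U=1 S=1
  → PA=0x260E4 (huge @L1)  (2 entries read)
#1 VA=0xC04C0E1D27D (r,kernel):
  [0] read 0x21 idx=24: raw=0x27007 flags P=1 W=1 U=1 S=0
  [1] read 0x27 idx=19: raw=0x2A007 flags P=1 W=1 U=1 S=0
  [2] read 0x2A idx=7: raw=0x2D007 flags P=1 W=1 U=1 S=0
  [3] read 0x2D idx=29: raw=0x2F007 flags P=1 W=1 U=1 S=0
  → PA=0x2F27D  (4 entries read)
#2 VA=0x1828081A5A8 (r,kernel):
  [0] read 0x21 idx=3: raw=0x30007 flags P=1 W=1 U=1 S=0
  [1] read 0x30 idx=10: raw=0x34007 flags P=1 W=1 U=1 S=0
  [2] read 0x34 idx=4: raw=0x37007 flags P=1 W=1 U=1 S=0
  [3] read 0x37 idx=26: raw=0x38007 flags P=1 W=1 U=1 S=0
  → PA=0x385A8  (4 entries read)
#3 VA=0x284C0A13AD1 (r,kernel):
  [0] read 0x21 idx=5: raw=0x3B007 flags P=1 W=1 U=1 S=0
  [1] read 0x3B idx=19: raw=0x3E007 flags P=1 W=1 U=1 S=0
  [2] read 0x3E idx=5: raw=0x42007 flags P=1 W=1 U=1 S=0
  [3] read 0x42 idx=19: raw=0x45007 flags P=1 W=1 U=1 S=0
  → PA=0x45AD1  (4 entries read)
#4 VA=0xF000040048C (r,kernel):
  [0] read 0x21 idx=30: raw=0x48007 flags P=1 W=1 U=1 S=0
  [1] read 0x48 idx=0: raw=0x49007 flags P=1 W=1 U=1 S=0
  [2] read 0x49 idx=2: raw=0x2004 flags P=0 W=0 U=1 S=0
  ✗ PAGE_NOT_PRESENT  [3 reads]

Access #2 fault: NONE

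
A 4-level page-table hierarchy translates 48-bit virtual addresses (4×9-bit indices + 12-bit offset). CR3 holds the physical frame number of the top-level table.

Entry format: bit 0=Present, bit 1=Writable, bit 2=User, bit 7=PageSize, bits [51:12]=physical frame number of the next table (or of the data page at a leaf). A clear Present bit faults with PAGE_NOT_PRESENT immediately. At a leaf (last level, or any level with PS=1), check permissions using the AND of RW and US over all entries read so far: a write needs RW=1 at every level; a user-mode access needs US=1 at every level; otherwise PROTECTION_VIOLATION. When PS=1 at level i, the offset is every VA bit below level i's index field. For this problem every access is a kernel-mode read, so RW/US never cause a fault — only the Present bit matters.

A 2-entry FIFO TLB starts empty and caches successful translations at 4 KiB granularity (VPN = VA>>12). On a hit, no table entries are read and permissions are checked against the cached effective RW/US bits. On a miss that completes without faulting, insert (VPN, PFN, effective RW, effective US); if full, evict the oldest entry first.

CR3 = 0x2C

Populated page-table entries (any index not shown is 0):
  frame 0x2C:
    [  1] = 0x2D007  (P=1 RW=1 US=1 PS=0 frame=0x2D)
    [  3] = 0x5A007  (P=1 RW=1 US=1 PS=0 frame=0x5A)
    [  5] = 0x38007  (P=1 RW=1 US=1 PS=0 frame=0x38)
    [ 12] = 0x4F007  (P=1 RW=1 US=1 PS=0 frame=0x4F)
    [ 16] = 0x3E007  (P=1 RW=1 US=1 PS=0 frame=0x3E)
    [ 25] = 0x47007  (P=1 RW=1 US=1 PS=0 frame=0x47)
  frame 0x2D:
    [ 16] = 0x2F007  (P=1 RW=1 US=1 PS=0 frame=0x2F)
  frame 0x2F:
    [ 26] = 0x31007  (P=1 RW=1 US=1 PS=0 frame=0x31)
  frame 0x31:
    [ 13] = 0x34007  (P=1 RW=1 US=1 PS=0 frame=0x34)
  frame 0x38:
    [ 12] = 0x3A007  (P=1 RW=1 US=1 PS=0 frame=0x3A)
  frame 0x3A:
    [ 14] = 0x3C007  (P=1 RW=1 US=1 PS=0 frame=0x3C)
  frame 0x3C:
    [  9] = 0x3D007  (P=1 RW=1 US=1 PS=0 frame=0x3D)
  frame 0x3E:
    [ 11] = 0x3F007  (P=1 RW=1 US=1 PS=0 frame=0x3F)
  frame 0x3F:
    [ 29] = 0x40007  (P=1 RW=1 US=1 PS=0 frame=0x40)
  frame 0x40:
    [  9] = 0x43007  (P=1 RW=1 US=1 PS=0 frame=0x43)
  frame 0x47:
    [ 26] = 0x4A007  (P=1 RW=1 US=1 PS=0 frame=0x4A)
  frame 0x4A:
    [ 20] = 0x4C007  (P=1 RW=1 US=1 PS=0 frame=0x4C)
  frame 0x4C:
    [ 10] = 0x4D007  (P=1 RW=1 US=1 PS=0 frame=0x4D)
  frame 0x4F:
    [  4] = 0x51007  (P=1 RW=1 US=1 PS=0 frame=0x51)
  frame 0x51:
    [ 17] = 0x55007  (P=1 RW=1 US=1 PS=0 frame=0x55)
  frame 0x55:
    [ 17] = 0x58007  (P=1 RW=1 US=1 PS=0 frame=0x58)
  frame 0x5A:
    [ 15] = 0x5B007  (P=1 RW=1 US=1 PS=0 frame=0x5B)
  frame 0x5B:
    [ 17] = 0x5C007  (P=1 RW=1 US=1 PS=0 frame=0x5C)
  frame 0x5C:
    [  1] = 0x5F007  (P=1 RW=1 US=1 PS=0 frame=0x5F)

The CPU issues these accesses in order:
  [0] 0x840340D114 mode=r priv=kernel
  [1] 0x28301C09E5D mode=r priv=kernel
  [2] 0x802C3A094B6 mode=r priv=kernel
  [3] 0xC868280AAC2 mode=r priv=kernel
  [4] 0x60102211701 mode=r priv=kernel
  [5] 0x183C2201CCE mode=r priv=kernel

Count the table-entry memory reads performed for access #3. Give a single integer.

Trace:
#0 VA=0x840340D114 (r,kernel):
  L0 @0x2C[1] → 0x2D007  P=1,RW=1,US=1,PS=0
  L1 @0x2D[16] → 0x2F007  P=1,RW=1,US=1,PS=0
  L2 @0x2F[26] → 0x31007  P=1,RW=1,US=1,PS=0
  L3 @0x31[13] → 0x34007  P=1,RW=1,US=1,PS=0
  → PA=0x34114  (4 entries read)
#1 VA=0x28301C09E5D (r,kernel):
  L0 @0x2C[5] → 0x38007  P=1,RW=1,US=1,PS=0
  L1 @0x38[12] → 0x3A007  P=1,RW=1,US=1,PS=0
  L2 @0x3A[14] → 0x3C007  P=1,RW=1,US=1,PS=0
  L3 @0x3C[9] → 0x3D007  P=1,RW=1,US=1,PS=0
  → PA=0x3DE5D  (4 entries read)
#2 VA=0x802C3A094B6 (r,kernel):
  L0 @0x2C[16] → 0x3E007  P=1,RW=1,US=1,PS=0
  L1 @0x3E[11] → 0x3F007  P=1,RW=1,US=1,PS=0
  L2 @0x3F[29] → 0x40007  P=1,RW=1,US=1,PS=0
  L3 @0x40[9] → 0x43007  P=1,RW=1,US=1,PS=0
  → PA=0x434B6  (4 entries read)
#3 VA=0xC868280AAC2 (r,kernel):
  L0 @0x2C[25] → 0x47007  P=1,RW=1,US=1,PS=0
  L1 @0x47[26] → 0x4A007  P=1,RW=1,US=1,PS=0
  L2 @0x4A[20] → 0x4C007  P=1,RW=1,US=1,PS=0
  L3 @0x4C[10] → 0x4D007  P=1,RW=1,US=1,PS=0
  → PA=0x4DAC2  (4 entries read)
#4 VA=0x60102211701 (r,kernel):
  L0 @0x2C[12] → 0x4F007  P=1,RW=1,US=1,PS=0
  L1 @0x4F[4] → 0x51007  P=1,RW=1,US=1,PS=0
  L2 @0x51[17] → 0x55007  P=1,RW=1,US=1,PS=0
  L3 @0x55[17] → 0x58007  P=1,RW=1,US=1,PS=0
  → PA=0x58701  (4 entries read)
#5 VA=0x183C2201CCE (r,kernel):
  L0 @0x2C[3] → 0x5A007  P=1,RW=1,US=1,PS=0
  L1 @0x5A[15] → 0x5B007  P=1,RW=1,US=1,PS=0
  L2 @0x5B[17] → 0x5C007  P=1,RW=1,US=1,PS=0
  L3 @0x5C[1] → 0x5F007  P=1,RW=1,US=1,PS=0
  → PA=0x5FCCE  (4 entries read)

Entries read for #3: 4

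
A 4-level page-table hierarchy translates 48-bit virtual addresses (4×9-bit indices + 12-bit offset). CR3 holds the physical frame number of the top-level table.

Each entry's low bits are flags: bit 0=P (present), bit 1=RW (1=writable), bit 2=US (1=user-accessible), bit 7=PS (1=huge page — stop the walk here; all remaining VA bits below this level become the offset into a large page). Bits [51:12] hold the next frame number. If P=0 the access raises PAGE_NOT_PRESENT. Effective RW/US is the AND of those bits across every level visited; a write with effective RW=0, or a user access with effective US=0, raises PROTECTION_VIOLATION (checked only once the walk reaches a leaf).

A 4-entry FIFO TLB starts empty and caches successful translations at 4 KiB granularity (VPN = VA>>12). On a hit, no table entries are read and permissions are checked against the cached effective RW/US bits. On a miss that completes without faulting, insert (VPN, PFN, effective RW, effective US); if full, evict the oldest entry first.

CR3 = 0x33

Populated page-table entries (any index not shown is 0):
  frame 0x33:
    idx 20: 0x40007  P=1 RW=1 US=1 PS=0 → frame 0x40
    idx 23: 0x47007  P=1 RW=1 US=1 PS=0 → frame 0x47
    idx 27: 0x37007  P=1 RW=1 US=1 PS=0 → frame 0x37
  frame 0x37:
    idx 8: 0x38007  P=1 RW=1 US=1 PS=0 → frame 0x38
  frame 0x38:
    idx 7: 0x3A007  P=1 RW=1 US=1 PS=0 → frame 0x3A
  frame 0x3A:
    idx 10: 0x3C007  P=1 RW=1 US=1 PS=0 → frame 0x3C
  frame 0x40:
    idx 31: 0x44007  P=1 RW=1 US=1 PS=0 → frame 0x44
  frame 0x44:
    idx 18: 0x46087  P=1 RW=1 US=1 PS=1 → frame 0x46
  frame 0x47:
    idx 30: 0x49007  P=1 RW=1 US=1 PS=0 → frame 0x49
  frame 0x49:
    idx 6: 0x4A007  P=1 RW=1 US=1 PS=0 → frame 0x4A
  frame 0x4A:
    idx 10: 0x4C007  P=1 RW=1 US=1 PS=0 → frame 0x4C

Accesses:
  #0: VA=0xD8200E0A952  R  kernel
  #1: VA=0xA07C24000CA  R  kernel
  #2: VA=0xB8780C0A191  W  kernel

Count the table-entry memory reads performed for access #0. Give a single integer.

Trace:
#0 VA=0xD8200E0A952 (r,kernel):
  lvl0: tbl 0x33, slot 27 ⇒ 0x37007 (P1/RW1/US1/PS0)
  lvl1: tbl 0x37, slot 8 ⇒ 0x38007 (P1/RW1/US1/PS0)
  lvl2: tbl 0x38, slot 7 ⇒ 0x3A007 (P1/RW1/US1/PS0)
  lvl3: tbl 0x3A, slot 10 ⇒ 0x3C007 (P1/RW1/US1/PS0)
  ✓ 0x3C952  — 4 lookups
#1 VA=0xA07C24000CA (r,kernel):
  lvl0: tbl 0x33, slot 20 ⇒ 0x40007 (P1/RW1/US1/PS0)
  lvl1: tbl 0x40, slot 31 ⇒ 0x44007 (P1/RW1/US1/PS0)
  lvl2: tbl 0x44, slot 18 ⇒ 0x46087 (P1/RW1/US1/PS1)
  ✓ 0x460CA (huge @L2)  — 3 lookups
#2 VA=0xB8780C0A191 (w,kernel):
  lvl0: tbl 0x33, slot 23 ⇒ 0x47007 (P1/RW1/US1/PS0)
  lvl1: tbl 0x47, slot 30 ⇒ 0x49007 (P1/RW1/US1/PS0)
  lvl2: tbl 0x49, slot 6 ⇒ 0x4A007 (P1/RW1/US1/PS0)
  lvl3: tbl 0x4A, slot 10 ⇒ 0x4C007 (P1/RW1/US1/PS0)
  ✓ 0x4C191  — 4 lookups

Entries read for #0: 4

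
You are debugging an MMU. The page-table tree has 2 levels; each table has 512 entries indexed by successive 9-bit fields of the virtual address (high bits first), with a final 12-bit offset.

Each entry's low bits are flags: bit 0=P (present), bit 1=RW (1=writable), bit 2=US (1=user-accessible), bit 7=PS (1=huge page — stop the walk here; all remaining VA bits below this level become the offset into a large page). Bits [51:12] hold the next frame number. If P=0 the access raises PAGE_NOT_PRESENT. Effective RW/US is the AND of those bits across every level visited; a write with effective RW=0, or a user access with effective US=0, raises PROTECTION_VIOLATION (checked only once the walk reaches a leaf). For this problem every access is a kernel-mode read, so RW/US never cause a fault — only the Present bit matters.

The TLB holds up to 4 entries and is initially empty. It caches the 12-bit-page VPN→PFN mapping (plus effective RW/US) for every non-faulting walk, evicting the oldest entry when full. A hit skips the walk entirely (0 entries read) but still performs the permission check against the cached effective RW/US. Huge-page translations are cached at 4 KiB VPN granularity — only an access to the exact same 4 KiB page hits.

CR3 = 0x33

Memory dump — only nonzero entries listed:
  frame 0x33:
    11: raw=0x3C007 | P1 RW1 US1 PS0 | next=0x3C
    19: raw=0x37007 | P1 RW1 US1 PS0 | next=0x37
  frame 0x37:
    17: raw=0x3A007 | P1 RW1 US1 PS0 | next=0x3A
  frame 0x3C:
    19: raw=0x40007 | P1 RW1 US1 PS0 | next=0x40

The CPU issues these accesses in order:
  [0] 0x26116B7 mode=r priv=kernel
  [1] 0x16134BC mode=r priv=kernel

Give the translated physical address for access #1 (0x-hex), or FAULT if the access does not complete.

Per-access translation:
#0 VA=0x26116B7 (r,kernel):
  lvl0: tbl 0x33, slot 19 ⇒ 0x37007 (P1/RW1/US1/PS0)
  lvl1: tbl 0x37, slot 17 ⇒ 0x3A007 (P1/RW1/US1/PS0)
  ⇒ phys 0x3A6B7  [2 reads]
#1 VA=0x16134BC (r,kernel):
  lvl0: tbl 0x33, slot 11 ⇒ 0x3C007 (P1/RW1/US1/PS0)
  lvl1: tbl 0x3C, slot 19 ⇒ 0x40007 (P1/RW1/US1/PS0)
  ⇒ phys 0x404BC  [2 reads]

Access #1 PA: 0x404BC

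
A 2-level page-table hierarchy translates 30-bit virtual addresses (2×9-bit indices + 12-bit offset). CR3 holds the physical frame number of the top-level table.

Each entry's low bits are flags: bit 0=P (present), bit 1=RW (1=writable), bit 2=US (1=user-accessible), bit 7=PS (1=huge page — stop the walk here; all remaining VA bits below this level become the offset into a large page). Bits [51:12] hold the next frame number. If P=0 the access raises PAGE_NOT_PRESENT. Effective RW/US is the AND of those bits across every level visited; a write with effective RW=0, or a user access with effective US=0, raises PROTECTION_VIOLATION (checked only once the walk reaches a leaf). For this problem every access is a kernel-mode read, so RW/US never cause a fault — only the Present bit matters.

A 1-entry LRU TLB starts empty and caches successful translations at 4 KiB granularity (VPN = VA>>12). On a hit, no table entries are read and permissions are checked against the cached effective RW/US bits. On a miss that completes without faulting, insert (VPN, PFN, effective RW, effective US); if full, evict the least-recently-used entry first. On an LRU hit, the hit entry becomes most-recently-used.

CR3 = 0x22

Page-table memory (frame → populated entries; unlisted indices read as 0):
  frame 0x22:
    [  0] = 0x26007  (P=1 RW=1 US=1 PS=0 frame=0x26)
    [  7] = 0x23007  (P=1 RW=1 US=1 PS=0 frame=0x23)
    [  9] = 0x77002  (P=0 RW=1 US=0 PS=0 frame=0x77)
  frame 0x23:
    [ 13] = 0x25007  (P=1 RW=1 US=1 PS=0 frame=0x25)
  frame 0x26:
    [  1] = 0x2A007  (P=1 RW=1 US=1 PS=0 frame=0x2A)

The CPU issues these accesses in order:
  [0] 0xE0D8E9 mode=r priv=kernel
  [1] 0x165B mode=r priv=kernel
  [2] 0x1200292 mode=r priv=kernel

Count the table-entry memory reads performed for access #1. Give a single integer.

Trace:
#0 VA=0xE0D8E9 (r,kernel):
  L0 @0x22[7] → 0x23007  P=1,RW=1,US=1,PS=0
  L1 @0x23[13] → 0x25007  P=1,RW=1,US=1,PS=0
  ⇒ phys 0x258E9  [2 reads]
#1 VA=0x165B (r,kernel):
  L0 @0x22[0] → 0x26007  P=1,RW=1,US=1,PS=0
  L1 @0x26[1] → 0x2A007  P=1,RW=1,US=1,PS=0
  ⇒ phys 0x2A65B  [2 reads]
#2 VA=0x1200292 (r,kernel):
  L0 @0x22[9] → 0x77002  P=0,RW=1,US=0,PS=0
  ⇒ fault: PAGE_NOT_PRESENT  — 1 lookups

Entries read for #1: 2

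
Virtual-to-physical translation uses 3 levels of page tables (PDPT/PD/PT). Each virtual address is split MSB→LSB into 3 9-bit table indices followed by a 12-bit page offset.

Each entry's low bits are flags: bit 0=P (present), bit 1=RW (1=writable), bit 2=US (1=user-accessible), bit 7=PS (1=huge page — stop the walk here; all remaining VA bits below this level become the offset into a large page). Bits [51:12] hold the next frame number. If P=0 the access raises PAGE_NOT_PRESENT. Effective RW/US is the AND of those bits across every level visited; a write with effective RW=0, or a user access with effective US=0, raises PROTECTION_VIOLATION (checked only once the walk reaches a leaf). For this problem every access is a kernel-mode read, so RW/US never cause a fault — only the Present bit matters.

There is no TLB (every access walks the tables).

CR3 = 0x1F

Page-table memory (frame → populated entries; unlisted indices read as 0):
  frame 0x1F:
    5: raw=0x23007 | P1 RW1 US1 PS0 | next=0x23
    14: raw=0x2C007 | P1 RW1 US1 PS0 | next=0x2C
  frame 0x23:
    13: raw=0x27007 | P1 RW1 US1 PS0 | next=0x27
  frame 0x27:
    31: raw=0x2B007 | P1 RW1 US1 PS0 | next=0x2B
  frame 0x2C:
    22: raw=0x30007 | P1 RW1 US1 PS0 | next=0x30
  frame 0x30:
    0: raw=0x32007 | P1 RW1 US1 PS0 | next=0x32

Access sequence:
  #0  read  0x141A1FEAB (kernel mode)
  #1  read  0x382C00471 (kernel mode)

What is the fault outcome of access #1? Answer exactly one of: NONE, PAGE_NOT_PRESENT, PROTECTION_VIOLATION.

Walk each access:
#0 VA=0x141A1FEAB (r,kernel):
  L0 @0x1F[5] → 0x23007  P=1,RW=1,US=1,PS=0
  L1 @0x23[13] → 0x27007  P=1,RW=1,US=1,PS=0
  L2 @0x27[31] → 0x2B007  P=1,RW=1,US=1,PS=0
  → PA=0x2BEAB  (3 entries read)
#1 VA=0x382C00471 (r,kernel):
  L0 @0x1F[14] → 0x2C007  P=1,RW=1,US=1,PS=0
  L1 @0x2C[22] → 0x30007  P=1,RW=1,US=1,PS=0
  L2 @0x30[0] → 0x32007  P=1,RW=1,US=1,PS=0
  → PA=0x32471  (3 entries read)

Access #1 fault: NONE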